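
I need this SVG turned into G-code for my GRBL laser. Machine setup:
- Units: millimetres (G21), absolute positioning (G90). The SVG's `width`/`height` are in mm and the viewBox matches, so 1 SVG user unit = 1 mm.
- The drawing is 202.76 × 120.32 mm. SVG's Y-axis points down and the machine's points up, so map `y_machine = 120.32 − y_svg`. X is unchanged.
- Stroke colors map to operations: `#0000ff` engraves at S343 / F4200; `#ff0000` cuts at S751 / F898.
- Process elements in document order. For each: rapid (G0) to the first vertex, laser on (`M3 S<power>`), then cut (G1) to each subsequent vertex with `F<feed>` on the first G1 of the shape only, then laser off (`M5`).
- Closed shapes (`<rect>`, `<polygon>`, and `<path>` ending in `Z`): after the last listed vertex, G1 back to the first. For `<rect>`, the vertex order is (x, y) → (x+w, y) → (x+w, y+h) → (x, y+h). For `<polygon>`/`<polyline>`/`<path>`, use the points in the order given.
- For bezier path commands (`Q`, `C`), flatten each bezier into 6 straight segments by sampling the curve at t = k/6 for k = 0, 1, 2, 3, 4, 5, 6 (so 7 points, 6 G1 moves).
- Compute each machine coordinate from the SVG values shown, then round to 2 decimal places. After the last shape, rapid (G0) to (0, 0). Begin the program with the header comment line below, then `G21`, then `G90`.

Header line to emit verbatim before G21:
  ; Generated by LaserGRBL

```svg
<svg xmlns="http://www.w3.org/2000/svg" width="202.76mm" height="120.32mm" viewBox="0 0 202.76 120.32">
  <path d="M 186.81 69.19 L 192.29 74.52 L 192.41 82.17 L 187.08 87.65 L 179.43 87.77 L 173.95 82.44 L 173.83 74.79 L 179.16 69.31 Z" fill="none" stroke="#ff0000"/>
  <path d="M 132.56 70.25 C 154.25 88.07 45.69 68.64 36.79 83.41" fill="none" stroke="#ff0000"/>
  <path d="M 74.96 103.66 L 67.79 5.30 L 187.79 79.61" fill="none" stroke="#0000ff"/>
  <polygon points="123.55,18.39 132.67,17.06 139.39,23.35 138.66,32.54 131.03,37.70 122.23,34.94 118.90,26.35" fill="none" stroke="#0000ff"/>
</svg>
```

; Generated by LaserGRBL
G21
G90
G0 X186.81 Y51.13
M3 S751
G1 X192.29 Y45.80 F898
G1 X192.41 Y38.15
G1 X187.08 Y32.67
G1 X179.43 Y32.55
G1 X173.95 Y37.88
G1 X173.83 Y45.53
G1 X179.16 Y51.01
G1 X186.81 Y51.13
M5
G0 X132.56 Y50.07
M3 S751
G1 X133.62 Y43.93 F898
G1 X119.35 Y42.02
G1 X96.15 Y42.35
G1 X70.39 Y42.93
G1 X48.48 Y41.78
G1 X36.79 Y36.91
M5
G0 X74.96 Y16.66
M3 S343
G1 X67.79 Y115.02 F4200
G1 X187.79 Y40.71
M5
G0 X123.55 Y101.93
M3 S343
G1 X132.67 Y103.26 F4200
G1 X139.39 Y96.97
G1 X138.66 Y87.78
G1 X131.03 Y82.62
G1 X122.23 Y85.38
G1 X118.90 Y93.97
G1 X123.55 Y101.93
M5
G0 X0.00 Y0.00

1 u = 1 mm; y_m = 120.32 − y.

[1] `<path>` regular polygon, #ff0000→cut S751 F898: (186.81,51.13) → (192.29,45.80) → (192.41,38.15) → (187.08,32.67) → (179.43,32.55) → (173.95,37.88) → (173.83,45.53) → (179.16,51.01) → (186.81,51.13) (closed)

[2] `<path>` cubic bezier, #ff0000→cut S751 F898: (132.56,50.07) → (133.62,43.93) → (119.35,42.02) → (96.15,42.35) → (70.39,42.93) → (48.48,41.78) → (36.79,36.91)

[3] `<path>` open polyline, #0000ff→engrave S343 F4200: (74.96,16.66) → (67.79,115.02) → (187.79,40.71)

[4] `<polygon>` regular polygon, #0000ff→engrave S343 F4200: (123.55,101.93) → (132.67,103.26) → (139.39,96.97) → (138.66,87.78) → (131.03,82.62) → (122.23,85.38) → (118.90,93.97) → (123.55,101.93) (closed)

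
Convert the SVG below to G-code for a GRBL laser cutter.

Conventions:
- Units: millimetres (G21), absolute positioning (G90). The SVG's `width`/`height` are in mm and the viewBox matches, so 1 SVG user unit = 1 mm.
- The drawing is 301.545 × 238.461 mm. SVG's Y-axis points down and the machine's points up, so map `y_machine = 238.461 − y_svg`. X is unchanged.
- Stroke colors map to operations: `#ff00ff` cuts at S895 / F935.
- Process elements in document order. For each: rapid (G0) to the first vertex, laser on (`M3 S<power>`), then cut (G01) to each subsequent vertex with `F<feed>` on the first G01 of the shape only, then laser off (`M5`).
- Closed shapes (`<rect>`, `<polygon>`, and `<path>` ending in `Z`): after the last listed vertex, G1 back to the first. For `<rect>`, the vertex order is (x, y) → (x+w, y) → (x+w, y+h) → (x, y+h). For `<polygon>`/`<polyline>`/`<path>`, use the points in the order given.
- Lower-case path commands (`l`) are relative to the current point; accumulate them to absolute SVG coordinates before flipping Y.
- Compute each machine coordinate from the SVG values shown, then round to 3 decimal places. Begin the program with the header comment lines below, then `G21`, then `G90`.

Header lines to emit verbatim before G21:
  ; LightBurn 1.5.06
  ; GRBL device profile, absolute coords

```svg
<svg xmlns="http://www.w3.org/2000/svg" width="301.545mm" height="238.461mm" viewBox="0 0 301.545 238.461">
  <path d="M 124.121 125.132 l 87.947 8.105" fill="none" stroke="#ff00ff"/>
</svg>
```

; LightBurn 1.5.06
; GRBL device profile, absolute coords
G21
G90
G0 X124.121 Y113.329
M3 S895
G01 X212.068 Y105.224 F935
M5

viewBox `0 0 301.545 238.461` with mm width/height → 1 unit = 1 mm. Flip: y_m = 238.461 − y_svg.

**Shape 1** — `<path>` line segment, stroke `#ff00ff` → cut (S895, F935). Machine vertices: (124.121,113.329) → (212.068,105.224). Open path.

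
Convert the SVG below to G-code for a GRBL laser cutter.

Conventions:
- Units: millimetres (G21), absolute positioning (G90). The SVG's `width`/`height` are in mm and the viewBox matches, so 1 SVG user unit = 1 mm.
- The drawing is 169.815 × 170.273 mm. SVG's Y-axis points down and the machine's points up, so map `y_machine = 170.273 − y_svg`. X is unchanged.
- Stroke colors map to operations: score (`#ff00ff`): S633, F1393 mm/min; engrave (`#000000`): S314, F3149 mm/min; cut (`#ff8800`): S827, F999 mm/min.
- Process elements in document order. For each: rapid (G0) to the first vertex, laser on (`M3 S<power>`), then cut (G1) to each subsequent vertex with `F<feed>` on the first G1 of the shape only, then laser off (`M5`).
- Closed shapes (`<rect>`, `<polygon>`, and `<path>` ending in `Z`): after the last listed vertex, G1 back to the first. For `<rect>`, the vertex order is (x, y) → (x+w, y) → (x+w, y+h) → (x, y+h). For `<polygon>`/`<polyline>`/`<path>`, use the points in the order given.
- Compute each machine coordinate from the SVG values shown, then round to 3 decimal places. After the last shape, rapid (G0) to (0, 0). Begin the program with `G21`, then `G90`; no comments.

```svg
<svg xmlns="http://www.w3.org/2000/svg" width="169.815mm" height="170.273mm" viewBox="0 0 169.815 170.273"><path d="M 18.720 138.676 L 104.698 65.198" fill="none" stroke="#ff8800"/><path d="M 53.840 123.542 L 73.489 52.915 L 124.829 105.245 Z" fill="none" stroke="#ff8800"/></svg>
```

viewBox `0 0 169.815 170.273` with mm width/height → 1 unit = 1 mm. Flip: y_m = 170.273 − y_svg.

**Shape 1** — `<path>` line segment, stroke `#ff8800` → cut (S827, F999). Machine vertices: (18.720,31.597) → (104.698,105.075). Open path.

**Shape 2** — `<path>` regular polygon, stroke `#ff8800` → cut (S827, F999). Machine vertices: (53.840,46.731) → (73.489,117.358) → (124.829,65.028) → (53.840,46.731). Closed: final G1 returns to the first vertex.

G21
G90
G0 X18.720 Y31.597
M3 S827
G1 X104.698 Y105.075 F999
M5
G0 X53.840 Y46.731
M3 S827
G1 X73.489 Y117.358 F999
G1 X124.829 Y65.028
G1 X53.840 Y46.731
M5
G0 X0.000 Y0.000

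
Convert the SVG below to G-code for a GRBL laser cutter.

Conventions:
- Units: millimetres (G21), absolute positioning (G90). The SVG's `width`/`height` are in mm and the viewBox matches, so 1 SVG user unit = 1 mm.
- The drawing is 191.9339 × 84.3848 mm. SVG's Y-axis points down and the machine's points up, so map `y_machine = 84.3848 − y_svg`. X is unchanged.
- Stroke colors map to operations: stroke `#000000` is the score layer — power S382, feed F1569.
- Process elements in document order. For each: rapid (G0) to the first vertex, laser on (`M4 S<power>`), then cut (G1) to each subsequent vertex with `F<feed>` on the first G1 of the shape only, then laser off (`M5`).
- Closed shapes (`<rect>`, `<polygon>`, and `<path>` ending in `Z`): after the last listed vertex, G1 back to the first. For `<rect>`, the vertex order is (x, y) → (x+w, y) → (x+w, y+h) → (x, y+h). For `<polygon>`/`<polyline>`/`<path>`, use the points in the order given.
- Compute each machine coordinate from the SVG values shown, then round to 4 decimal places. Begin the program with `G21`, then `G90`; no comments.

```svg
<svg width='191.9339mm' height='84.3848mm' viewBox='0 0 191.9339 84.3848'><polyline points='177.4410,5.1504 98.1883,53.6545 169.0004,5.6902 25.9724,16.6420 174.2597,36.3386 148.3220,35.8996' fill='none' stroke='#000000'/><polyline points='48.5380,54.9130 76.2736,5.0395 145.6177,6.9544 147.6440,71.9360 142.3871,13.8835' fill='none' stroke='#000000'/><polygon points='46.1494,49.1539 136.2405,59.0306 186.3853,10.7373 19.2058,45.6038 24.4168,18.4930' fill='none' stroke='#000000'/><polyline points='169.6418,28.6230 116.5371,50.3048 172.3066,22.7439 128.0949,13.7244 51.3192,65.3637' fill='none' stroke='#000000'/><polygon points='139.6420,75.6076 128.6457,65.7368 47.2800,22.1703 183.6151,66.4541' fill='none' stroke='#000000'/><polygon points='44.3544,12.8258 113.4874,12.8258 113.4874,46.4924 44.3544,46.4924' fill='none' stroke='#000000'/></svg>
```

G21
G90
G0 X177.4410 Y79.2344
M4 S382
G1 X98.1883 Y30.7303 F1569
G1 X169.0004 Y78.6946
G1 X25.9724 Y67.7428
G1 X174.2597 Y48.0462
G1 X148.3220 Y48.4852
M5
G0 X48.5380 Y29.4718
M4 S382
G1 X76.2736 Y79.3453 F1569
G1 X145.6177 Y77.4304
G1 X147.6440 Y12.4488
G1 X142.3871 Y70.5013
M5
G0 X46.1494 Y35.2309
M4 S382
G1 X136.2405 Y25.3542 F1569
G1 X186.3853 Y73.6475
G1 X19.2058 Y38.7810
G1 X24.4168 Y65.8918
G1 X46.1494 Y35.2309
M5
G0 X169.6418 Y55.7618
M4 S382
G1 X116.5371 Y34.0800 F1569
G1 X172.3066 Y61.6409
G1 X128.0949 Y70.6604
G1 X51.3192 Y19.0211
M5
G0 X139.6420 Y8.7772
M4 S382
G1 X128.6457 Y18.6480 F1569
G1 X47.2800 Y62.2145
G1 X183.6151 Y17.9307
G1 X139.6420 Y8.7772
M5
G0 X44.3544 Y71.5590
M4 S382
G1 X113.4874 Y71.5590 F1569
G1 X113.4874 Y37.8924
G1 X44.3544 Y37.8924
G1 X44.3544 Y71.5590
M5

Since the viewBox matches the mm dimensions, user units are millimetres directly. The only transform is the Y-flip y_m = 84.3848 − y_svg.

Shape 1 is a open polyline drawn with `<polyline>`. Its stroke #000000 means score at S382, F1569. After flipping Y the toolpath is (177.4410,79.2344) → (98.1883,30.7303) → (169.0004,78.6946) → (25.9724,67.7428) → (174.2597,48.0462) → (148.3220,48.4852).

Shape 2 is a open polyline drawn with `<polyline>`. Its stroke #000000 means score at S382, F1569. After flipping Y the toolpath is (48.5380,29.4718) → (76.2736,79.3453) → (145.6177,77.4304) → (147.6440,12.4488) → (142.3871,70.5013).

Shape 3 is a closed polygon drawn with `<polygon>`. Its stroke #000000 means score at S382, F1569. After flipping Y the toolpath is (46.1494,35.2309) → (136.2405,25.3542) → (186.3853,73.6475) → (19.2058,38.7810) → (24.4168,65.8918) → (46.1494,35.2309), returning to the start.

Shape 4 is a open polyline drawn with `<polyline>`. Its stroke #000000 means score at S382, F1569. After flipping Y the toolpath is (169.6418,55.7618) → (116.5371,34.0800) → (172.3066,61.6409) → (128.0949,70.6604) → (51.3192,19.0211).

Shape 5 is a closed polygon drawn with `<polygon>`. Its stroke #000000 means score at S382, F1569. After flipping Y the toolpath is (139.6420,8.7772) → (128.6457,18.6480) → (47.2800,62.2145) → (183.6151,17.9307) → (139.6420,8.7772), returning to the start.

Shape 6 is a rectangle drawn with `<polygon>`. Its stroke #000000 means score at S382, F1569. After flipping Y the toolpath is (44.3544,71.5590) → (113.4874,71.5590) → (113.4874,37.8924) → (44.3544,37.8924) → (44.3544,71.5590), returning to the start.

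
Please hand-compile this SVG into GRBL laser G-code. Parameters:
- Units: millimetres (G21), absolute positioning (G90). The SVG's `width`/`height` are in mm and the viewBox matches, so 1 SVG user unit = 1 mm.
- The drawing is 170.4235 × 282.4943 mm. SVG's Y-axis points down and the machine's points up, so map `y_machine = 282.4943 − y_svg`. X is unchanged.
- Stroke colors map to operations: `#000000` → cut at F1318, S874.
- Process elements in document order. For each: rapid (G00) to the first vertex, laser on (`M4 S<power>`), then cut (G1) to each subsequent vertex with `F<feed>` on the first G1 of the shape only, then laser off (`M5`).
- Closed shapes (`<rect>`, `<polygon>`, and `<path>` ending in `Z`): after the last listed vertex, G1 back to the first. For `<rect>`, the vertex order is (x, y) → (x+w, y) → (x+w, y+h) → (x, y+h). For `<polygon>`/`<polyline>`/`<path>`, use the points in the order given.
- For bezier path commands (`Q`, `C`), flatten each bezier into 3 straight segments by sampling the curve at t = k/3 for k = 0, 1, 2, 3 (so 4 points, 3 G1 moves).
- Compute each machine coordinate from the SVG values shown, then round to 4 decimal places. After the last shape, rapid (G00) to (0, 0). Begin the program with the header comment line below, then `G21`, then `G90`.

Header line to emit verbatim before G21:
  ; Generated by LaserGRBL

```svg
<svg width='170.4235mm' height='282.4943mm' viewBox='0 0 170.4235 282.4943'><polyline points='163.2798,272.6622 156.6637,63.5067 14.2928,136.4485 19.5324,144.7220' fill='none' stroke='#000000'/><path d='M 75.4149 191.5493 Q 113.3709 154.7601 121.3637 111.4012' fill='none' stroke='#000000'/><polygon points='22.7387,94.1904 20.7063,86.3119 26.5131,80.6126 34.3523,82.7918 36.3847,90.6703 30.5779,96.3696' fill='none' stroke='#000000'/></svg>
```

; Generated by LaserGRBL
G21
G90
G00 X163.2798 Y9.8321
M4 S874
G1 X156.6637 Y218.9876 F1318
G1 X14.2928 Y146.0458
G1 X19.5324 Y137.7723
M5
G00 X75.4149 Y90.9450
M4 S874
G1 X97.3897 Y116.2011 F1318
G1 X112.7059 Y142.9171
G1 X121.3637 Y171.0931
M5
G00 X22.7387 Y188.3039
M4 S874
G1 X20.7063 Y196.1824 F1318
G1 X26.5131 Y201.8817
G1 X34.3523 Y199.7025
G1 X36.3847 Y191.8240
G1 X30.5779 Y186.1247
G1 X22.7387 Y188.3039
M5
G00 X0.0000 Y0.0000

1 u = 1 mm; y_m = 282.4943 − y.

[1] `<polyline>` open polyline, #000000→cut S874 F1318: (163.2798,9.8321) → (156.6637,218.9876) → (14.2928,146.0458) → (19.5324,137.7723)

[2] `<path>` quadratic bezier, #000000→cut S874 F1318: (75.4149,90.9450) → (97.3897,116.2011) → (112.7059,142.9171) → (121.3637,171.0931)

[3] `<polygon>` regular polygon, #000000→cut S874 F1318: (22.7387,188.3039) → (20.7063,196.1824) → (26.5131,201.8817) → (34.3523,199.7025) → (36.3847,191.8240) → (30.5779,186.1247) → (22.7387,188.3039) (closed)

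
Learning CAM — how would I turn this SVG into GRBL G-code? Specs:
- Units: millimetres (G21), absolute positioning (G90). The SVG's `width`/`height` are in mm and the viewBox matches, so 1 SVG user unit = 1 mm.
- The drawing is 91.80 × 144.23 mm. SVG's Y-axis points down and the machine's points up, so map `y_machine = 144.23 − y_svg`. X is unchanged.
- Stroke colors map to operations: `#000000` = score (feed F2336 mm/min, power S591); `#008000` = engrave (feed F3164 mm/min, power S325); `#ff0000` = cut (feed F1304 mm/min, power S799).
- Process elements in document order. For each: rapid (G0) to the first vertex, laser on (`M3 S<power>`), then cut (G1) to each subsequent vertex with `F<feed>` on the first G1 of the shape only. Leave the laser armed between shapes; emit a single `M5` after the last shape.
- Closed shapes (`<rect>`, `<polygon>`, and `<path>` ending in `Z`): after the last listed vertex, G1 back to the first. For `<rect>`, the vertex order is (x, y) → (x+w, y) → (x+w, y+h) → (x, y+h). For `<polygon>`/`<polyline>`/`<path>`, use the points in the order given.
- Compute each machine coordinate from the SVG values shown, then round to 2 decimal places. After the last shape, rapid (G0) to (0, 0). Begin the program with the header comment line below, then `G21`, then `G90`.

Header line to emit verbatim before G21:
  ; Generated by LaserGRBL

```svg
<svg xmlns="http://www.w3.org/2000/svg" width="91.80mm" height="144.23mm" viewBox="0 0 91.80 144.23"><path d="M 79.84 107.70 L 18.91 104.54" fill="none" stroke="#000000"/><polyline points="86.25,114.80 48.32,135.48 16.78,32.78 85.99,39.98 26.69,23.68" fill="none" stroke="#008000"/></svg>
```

Since the viewBox matches the mm dimensions, user units are millimetres directly. The only transform is the Y-flip y_m = 144.23 − y_svg.

Shape 1 is a line segment drawn with `<path>`. Its stroke #000000 means score at S591, F2336. After flipping Y the toolpath is (79.84,36.53) → (18.91,39.69).

Shape 2 is a open polyline drawn with `<polyline>`. Its stroke #008000 means engrave at S325, F3164. After flipping Y the toolpath is (86.25,29.43) → (48.32,8.75) → (16.78,111.45) → (85.99,104.25) → (26.69,120.55).

; Generated by LaserGRBL
G21
G90
G0 X79.84 Y36.53
M3 S591
G1 X18.91 Y39.69 F2336
G0 X86.25 Y29.43
M3 S325
G1 X48.32 Y8.75 F3164
G1 X16.78 Y111.45
G1 X85.99 Y104.25
G1 X26.69 Y120.55
M5
G0 X0.00 Y0.00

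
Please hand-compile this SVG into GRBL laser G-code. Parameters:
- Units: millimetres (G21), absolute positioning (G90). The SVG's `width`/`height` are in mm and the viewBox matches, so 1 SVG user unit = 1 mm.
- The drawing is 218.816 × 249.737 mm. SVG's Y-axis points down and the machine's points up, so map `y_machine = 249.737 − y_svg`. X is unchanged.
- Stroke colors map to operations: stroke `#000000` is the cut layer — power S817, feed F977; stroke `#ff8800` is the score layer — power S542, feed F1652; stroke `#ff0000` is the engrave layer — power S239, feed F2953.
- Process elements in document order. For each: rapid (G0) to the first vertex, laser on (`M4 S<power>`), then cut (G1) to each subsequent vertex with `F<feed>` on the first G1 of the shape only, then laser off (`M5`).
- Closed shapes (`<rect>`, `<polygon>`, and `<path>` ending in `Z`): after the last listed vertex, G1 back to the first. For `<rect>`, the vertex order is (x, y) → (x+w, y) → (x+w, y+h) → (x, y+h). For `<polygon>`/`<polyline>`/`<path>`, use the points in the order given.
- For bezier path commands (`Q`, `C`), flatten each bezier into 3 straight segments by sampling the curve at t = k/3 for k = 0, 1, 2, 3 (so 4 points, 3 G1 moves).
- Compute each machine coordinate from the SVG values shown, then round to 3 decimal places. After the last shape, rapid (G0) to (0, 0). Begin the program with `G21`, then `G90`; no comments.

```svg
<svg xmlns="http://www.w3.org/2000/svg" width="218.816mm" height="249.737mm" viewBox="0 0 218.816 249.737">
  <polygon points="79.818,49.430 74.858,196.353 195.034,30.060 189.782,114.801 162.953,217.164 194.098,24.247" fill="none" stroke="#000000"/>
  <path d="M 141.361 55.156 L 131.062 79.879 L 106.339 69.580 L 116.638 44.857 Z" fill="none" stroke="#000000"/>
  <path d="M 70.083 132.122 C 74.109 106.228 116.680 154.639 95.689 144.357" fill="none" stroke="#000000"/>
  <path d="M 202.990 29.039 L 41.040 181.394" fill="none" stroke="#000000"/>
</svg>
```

G21
G90
G0 X79.818 Y200.307
M4 S817
G1 X74.858 Y53.384 F977
G1 X195.034 Y219.677
G1 X189.782 Y134.936
G1 X162.953 Y32.573
G1 X194.098 Y225.490
G1 X79.818 Y200.307
M5
G0 X141.361 Y194.581
M4 S817
G1 X131.062 Y169.858 F977
G1 X106.339 Y180.157
G1 X116.638 Y204.880
G1 X141.361 Y194.581
M5
G0 X70.083 Y117.615
M4 S817
G1 X83.176 Y123.667 F977
G1 X99.274 Y109.736
G1 X95.689 Y105.380
M5
G0 X202.990 Y220.698
M4 S817
G1 X41.040 Y68.343 F977
M5
G0 X0.000 Y0.000

Since the viewBox matches the mm dimensions, user units are millimetres directly. The only transform is the Y-flip y_m = 249.737 − y_svg.

Shape 1 is a closed polygon drawn with `<polygon>`. Its stroke #000000 means cut at S817, F977. After flipping Y the toolpath is (79.818,200.307) → (74.858,53.384) → (195.034,219.677) → (189.782,134.936) → (162.953,32.573) → (194.098,225.490) → (79.818,200.307), returning to the start.

Shape 2 is a regular polygon drawn with `<path>`. Its stroke #000000 means cut at S817, F977. After flipping Y the toolpath is (141.361,194.581) → (131.062,169.858) → (106.339,180.157) → (116.638,204.880) → (141.361,194.581), returning to the start.

Shape 3 is a cubic bezier drawn with `<path>`. Its stroke #000000 means cut at S817, F977. After flipping Y the toolpath is (70.083,117.615) → (83.176,123.667) → (99.274,109.736) → (95.689,105.380).

Shape 4 is a line segment drawn with `<path>`. Its stroke #000000 means cut at S817, F977. After flipping Y the toolpath is (202.990,220.698) → (41.040,68.343).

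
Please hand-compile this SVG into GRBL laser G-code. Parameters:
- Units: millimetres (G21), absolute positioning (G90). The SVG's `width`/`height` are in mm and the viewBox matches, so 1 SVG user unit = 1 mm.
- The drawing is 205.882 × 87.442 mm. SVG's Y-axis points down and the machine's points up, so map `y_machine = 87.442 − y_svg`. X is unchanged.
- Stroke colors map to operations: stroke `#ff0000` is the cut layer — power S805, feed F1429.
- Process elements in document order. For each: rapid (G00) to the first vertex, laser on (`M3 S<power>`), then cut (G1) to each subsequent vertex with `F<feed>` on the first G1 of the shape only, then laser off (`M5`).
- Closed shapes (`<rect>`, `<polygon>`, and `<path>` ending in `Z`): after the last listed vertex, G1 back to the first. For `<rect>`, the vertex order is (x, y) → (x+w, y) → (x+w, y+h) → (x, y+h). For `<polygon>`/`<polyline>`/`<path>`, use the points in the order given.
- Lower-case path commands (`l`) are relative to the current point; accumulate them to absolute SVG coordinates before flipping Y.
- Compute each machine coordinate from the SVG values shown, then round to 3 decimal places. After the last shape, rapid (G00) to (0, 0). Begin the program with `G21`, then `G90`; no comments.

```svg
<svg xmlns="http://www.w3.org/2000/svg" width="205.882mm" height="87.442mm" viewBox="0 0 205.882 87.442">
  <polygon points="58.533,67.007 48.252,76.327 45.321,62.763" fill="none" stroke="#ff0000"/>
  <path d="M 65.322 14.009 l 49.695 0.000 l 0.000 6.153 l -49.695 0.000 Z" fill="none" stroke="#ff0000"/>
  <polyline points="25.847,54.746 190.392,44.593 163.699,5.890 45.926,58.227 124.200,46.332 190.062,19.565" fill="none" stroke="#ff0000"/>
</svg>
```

viewBox `0 0 205.882 87.442` with mm width/height → 1 unit = 1 mm. Flip: y_m = 87.442 − y_svg.

**Shape 1** — `<polygon>` regular polygon, stroke `#ff0000` → cut (S805, F1429). Machine vertices: (58.533,20.435) → (48.252,11.115) → (45.321,24.679) → (58.533,20.435). Closed: final G1 returns to the first vertex.

**Shape 2** — `<path>` rectangle, stroke `#ff0000` → cut (S805, F1429). Machine vertices: (65.322,73.433) → (115.017,73.433) → (115.017,67.280) → (65.322,67.280) → (65.322,73.433). Closed: final G1 returns to the first vertex.

**Shape 3** — `<polyline>` open polyline, stroke `#ff0000` → cut (S805, F1429). Machine vertices: (25.847,32.696) → (190.392,42.849) → (163.699,81.552) → (45.926,29.215) → (124.200,41.110) → (190.062,67.877). Open path.

G21
G90
G00 X58.533 Y20.435
M3 S805
G1 X48.252 Y11.115 F1429
G1 X45.321 Y24.679
G1 X58.533 Y20.435
M5
G00 X65.322 Y73.433
M3 S805
G1 X115.017 Y73.433 F1429
G1 X115.017 Y67.280
G1 X65.322 Y67.280
G1 X65.322 Y73.433
M5
G00 X25.847 Y32.696
M3 S805
G1 X190.392 Y42.849 F1429
G1 X163.699 Y81.552
G1 X45.926 Y29.215
G1 X124.200 Y41.110
G1 X190.062 Y67.877
M5
G00 X0.000 Y0.000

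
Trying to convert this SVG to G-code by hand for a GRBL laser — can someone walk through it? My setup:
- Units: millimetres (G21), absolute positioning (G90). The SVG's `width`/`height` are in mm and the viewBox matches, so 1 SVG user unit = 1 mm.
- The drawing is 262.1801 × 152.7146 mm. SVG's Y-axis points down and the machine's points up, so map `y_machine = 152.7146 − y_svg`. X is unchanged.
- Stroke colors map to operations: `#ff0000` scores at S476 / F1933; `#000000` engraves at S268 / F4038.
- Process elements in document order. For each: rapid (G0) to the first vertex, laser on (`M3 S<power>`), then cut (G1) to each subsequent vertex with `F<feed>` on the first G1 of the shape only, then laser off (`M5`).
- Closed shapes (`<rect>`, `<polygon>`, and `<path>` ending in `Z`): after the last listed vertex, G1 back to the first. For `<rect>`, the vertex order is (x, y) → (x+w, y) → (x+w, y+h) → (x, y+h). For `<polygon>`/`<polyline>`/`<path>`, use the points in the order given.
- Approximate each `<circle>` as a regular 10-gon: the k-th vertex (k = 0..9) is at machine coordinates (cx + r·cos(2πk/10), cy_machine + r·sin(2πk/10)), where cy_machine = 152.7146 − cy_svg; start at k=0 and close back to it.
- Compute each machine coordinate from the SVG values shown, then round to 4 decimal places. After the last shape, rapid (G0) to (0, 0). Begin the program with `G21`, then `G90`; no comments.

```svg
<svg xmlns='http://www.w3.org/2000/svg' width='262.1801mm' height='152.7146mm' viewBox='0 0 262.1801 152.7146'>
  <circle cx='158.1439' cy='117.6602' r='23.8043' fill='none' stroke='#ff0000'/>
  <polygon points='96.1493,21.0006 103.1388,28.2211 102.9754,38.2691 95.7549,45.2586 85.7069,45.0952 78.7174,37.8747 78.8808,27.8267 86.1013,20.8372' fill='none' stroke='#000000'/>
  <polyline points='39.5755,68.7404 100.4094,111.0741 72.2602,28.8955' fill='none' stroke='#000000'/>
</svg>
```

1 u = 1 mm; y_m = 152.7146 − y.

[1] `<circle>` circle, #ff0000→score S476 F1933: (181.9482,35.0544) → (177.4020,49.0462) → (165.4998,57.6936) → (150.7880,57.6936) → (138.8858,49.0462) → (134.3396,35.0544) → (138.8858,21.0626) → (150.7880,12.4152) → (165.4998,12.4152) → (177.4020,21.0626) → (181.9482,35.0544) (closed)

[2] `<polygon>` regular polygon, #000000→engrave S268 F4038: (96.1493,131.7140) → (103.1388,124.4935) → (102.9754,114.4455) → (95.7549,107.4560) → (85.7069,107.6194) → (78.7174,114.8399) → (78.8808,124.8879) → (86.1013,131.8774) → (96.1493,131.7140) (closed)

[3] `<polyline>` open polyline, #000000→engrave S268 F4038: (39.5755,83.9742) → (100.4094,41.6405) → (72.2602,123.8191)

G21
G90
G0 X181.9482 Y35.0544
M3 S476
G1 X177.4020 Y49.0462 F1933
G1 X165.4998 Y57.6936
G1 X150.7880 Y57.6936
G1 X138.8858 Y49.0462
G1 X134.3396 Y35.0544
G1 X138.8858 Y21.0626
G1 X150.7880 Y12.4152
G1 X165.4998 Y12.4152
G1 X177.4020 Y21.0626
G1 X181.9482 Y35.0544
M5
G0 X96.1493 Y131.7140
M3 S268
G1 X103.1388 Y124.4935 F4038
G1 X102.9754 Y114.4455
G1 X95.7549 Y107.4560
G1 X85.7069 Y107.6194
G1 X78.7174 Y114.8399
G1 X78.8808 Y124.8879
G1 X86.1013 Y131.8774
G1 X96.1493 Y131.7140
M5
G0 X39.5755 Y83.9742
M3 S268
G1 X100.4094 Y41.6405 F4038
G1 X72.2602 Y123.8191
M5
G0 X0.0000 Y0.0000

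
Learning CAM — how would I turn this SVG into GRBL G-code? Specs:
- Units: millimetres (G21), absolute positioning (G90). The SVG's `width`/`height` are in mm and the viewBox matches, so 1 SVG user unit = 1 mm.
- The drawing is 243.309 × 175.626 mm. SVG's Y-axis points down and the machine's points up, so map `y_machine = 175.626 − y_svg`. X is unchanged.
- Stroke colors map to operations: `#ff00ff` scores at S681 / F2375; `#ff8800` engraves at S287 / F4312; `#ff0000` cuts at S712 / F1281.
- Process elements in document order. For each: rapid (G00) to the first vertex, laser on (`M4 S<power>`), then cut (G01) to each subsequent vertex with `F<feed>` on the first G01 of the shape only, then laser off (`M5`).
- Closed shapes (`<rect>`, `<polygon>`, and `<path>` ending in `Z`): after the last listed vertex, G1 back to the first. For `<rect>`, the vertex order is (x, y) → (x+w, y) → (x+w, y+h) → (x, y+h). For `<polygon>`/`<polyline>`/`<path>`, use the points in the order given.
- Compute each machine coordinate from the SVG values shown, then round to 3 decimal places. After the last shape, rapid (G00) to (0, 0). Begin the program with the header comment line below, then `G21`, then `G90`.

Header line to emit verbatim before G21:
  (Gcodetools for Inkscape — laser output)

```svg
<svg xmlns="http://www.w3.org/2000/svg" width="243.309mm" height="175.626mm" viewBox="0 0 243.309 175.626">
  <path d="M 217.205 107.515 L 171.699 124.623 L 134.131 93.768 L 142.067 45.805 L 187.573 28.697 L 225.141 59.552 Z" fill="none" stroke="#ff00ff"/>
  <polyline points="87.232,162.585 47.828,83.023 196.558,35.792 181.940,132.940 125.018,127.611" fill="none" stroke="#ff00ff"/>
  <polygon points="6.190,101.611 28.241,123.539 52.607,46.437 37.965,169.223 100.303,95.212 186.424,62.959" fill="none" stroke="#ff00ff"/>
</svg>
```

Since the viewBox matches the mm dimensions, user units are millimetres directly. The only transform is the Y-flip y_m = 175.626 − y_svg.

Shape 1 is a regular polygon drawn with `<path>`. Its stroke #ff00ff means score at S681, F2375. After flipping Y the toolpath is (217.205,68.111) → (171.699,51.003) → (134.131,81.858) → (142.067,129.821) → (187.573,146.929) → (225.141,116.074) → (217.205,68.111), returning to the start.

Shape 2 is a open polyline drawn with `<polyline>`. Its stroke #ff00ff means score at S681, F2375. After flipping Y the toolpath is (87.232,13.041) → (47.828,92.603) → (196.558,139.834) → (181.940,42.686) → (125.018,48.015).

Shape 3 is a closed polygon drawn with `<polygon>`. Its stroke #ff00ff means score at S681, F2375. After flipping Y the toolpath is (6.190,74.015) → (28.241,52.087) → (52.607,129.189) → (37.965,6.403) → (100.303,80.414) → (186.424,112.667) → (6.190,74.015), returning to the start.

(Gcodetools for Inkscape — laser output)
G21
G90
G00 X217.205 Y68.111
M4 S681
G01 X171.699 Y51.003 F2375
G01 X134.131 Y81.858
G01 X142.067 Y129.821
G01 X187.573 Y146.929
G01 X225.141 Y116.074
G01 X217.205 Y68.111
M5
G00 X87.232 Y13.041
M4 S681
G01 X47.828 Y92.603 F2375
G01 X196.558 Y139.834
G01 X181.940 Y42.686
G01 X125.018 Y48.015
M5
G00 X6.190 Y74.015
M4 S681
G01 X28.241 Y52.087 F2375
G01 X52.607 Y129.189
G01 X37.965 Y6.403
G01 X100.303 Y80.414
G01 X186.424 Y112.667
G01 X6.190 Y74.015
M5
G00 X0.000 Y0.000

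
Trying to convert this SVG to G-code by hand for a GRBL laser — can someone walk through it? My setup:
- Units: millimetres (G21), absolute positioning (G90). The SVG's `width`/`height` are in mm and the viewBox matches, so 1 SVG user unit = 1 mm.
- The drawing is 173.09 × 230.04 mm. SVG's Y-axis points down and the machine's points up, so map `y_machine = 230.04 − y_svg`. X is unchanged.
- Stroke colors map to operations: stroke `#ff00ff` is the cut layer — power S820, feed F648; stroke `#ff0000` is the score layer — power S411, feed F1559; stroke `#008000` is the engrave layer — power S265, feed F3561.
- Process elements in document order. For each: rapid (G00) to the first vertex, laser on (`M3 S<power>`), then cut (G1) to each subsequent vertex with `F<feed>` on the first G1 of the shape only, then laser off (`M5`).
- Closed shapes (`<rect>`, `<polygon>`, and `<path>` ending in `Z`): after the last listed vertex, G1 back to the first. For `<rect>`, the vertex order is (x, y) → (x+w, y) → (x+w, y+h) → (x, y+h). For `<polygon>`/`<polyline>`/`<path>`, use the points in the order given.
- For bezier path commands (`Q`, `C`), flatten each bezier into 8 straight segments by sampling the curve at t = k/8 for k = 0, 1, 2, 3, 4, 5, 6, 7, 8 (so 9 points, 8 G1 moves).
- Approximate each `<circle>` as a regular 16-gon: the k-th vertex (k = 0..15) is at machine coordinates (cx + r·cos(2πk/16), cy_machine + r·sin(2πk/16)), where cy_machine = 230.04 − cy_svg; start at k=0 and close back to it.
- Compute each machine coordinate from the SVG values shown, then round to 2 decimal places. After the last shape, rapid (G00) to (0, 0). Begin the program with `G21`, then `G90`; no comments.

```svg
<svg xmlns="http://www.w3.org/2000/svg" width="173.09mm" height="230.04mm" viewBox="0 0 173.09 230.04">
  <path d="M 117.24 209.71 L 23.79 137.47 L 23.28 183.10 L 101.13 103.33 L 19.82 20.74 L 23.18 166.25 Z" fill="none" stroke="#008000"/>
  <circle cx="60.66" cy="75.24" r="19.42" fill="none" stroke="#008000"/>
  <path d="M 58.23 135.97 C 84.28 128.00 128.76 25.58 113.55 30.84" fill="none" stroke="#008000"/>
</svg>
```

G21
G90
G00 X117.24 Y20.33
M3 S265
G1 X23.79 Y92.57 F3561
G1 X23.28 Y46.94
G1 X101.13 Y126.71
G1 X19.82 Y209.30
G1 X23.18 Y63.79
G1 X117.24 Y20.33
M5
G00 X80.08 Y154.80
M3 S265
G1 X78.60 Y162.23 F3561
G1 X74.39 Y168.53
G1 X68.09 Y172.74
G1 X60.66 Y174.22
G1 X53.23 Y172.74
G1 X46.93 Y168.53
G1 X42.72 Y162.23
G1 X41.24 Y154.80
G1 X42.72 Y147.37
G1 X46.93 Y141.07
G1 X53.23 Y136.86
G1 X60.66 Y135.38
G1 X68.09 Y136.86
G1 X74.39 Y141.07
G1 X78.60 Y147.37
G1 X80.08 Y154.80
M5
G00 X58.23 Y94.07
M3 S265
G1 X68.71 Y101.09 F3561
G1 X80.00 Y114.60
G1 X91.19 Y132.22
G1 X101.36 Y151.60
G1 X109.60 Y170.35
G1 X114.99 Y186.11
G1 X116.61 Y196.52
G1 X113.55 Y199.20
M5
G00 X0.00 Y0.00

viewBox `0 0 173.09 230.04` with mm width/height → 1 unit = 1 mm. Flip: y_m = 230.04 − y_svg.

**Shape 1** — `<path>` closed polygon, stroke `#008000` → engrave (S265, F3561). Machine vertices: (117.24,20.33) → (23.79,92.57) → (23.28,46.94) → (101.13,126.71) → (19.82,209.30) → (23.18,63.79) → (117.24,20.33). Closed: final G1 returns to the first vertex.

**Shape 2** — `<circle>` circle, stroke `#008000` → engrave (S265, F3561). Machine vertices: (80.08,154.80) → (78.60,162.23) → (74.39,168.53) → (68.09,172.74) → (60.66,174.22) → (53.23,172.74) → (46.93,168.53) → (42.72,162.23) → (41.24,154.80) → (42.72,147.37) → (46.93,141.07) → (53.23,136.86) → (60.66,135.38) → (68.09,136.86) → (74.39,141.07) → (78.60,147.37) → (80.08,154.80). Closed: final G1 returns to the first vertex.

**Shape 3** — `<path>` cubic bezier, stroke `#008000` → engrave (S265, F3561). Control points (SVG): P0=(58.23,135.97), P1=(84.28,128.00), P2=(128.76,25.58), P3=(113.55,30.84); sampled at t=k/8. Machine vertices: (58.23,94.07) → (68.71,101.09) → (80.00,114.60) → (91.19,132.22) → (101.36,151.60) → (109.60,170.35) → (114.99,186.11) → (116.61,196.52) → (113.55,199.20). Open path.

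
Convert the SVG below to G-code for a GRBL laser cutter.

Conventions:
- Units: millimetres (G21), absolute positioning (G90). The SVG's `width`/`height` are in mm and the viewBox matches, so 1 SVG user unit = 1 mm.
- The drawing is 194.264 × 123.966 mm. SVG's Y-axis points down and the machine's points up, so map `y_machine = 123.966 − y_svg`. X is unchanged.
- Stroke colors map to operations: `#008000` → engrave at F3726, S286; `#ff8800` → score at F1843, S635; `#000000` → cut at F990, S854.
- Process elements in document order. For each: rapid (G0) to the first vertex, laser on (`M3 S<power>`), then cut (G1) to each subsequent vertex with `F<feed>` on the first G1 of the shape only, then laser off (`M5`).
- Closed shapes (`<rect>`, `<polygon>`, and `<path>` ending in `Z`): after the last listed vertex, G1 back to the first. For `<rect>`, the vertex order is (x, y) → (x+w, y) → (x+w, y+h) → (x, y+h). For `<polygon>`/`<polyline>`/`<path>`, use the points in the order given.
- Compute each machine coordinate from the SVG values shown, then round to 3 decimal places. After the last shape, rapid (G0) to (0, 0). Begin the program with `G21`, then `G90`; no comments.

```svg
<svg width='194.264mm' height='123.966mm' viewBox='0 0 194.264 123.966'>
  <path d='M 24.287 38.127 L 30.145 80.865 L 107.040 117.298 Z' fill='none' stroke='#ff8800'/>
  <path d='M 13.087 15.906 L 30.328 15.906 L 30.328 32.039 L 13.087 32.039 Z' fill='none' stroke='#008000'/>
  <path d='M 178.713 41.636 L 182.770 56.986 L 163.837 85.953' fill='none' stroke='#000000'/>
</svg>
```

1 u = 1 mm; y_m = 123.966 − y.

[1] `<path>` closed polygon, #ff8800→score S635 F1843: (24.287,85.839) → (30.145,43.101) → (107.040,6.668) → (24.287,85.839) (closed)

[2] `<path>` rectangle, #008000→engrave S286 F3726: (13.087,108.060) → (30.328,108.060) → (30.328,91.927) → (13.087,91.927) → (13.087,108.060) (closed)

[3] `<path>` open polyline, #000000→cut S854 F990: (178.713,82.330) → (182.770,66.980) → (163.837,38.013)

G21
G90
G0 X24.287 Y85.839
M3 S635
G1 X30.145 Y43.101 F1843
G1 X107.040 Y6.668
G1 X24.287 Y85.839
M5
G0 X13.087 Y108.060
M3 S286
G1 X30.328 Y108.060 F3726
G1 X30.328 Y91.927
G1 X13.087 Y91.927
G1 X13.087 Y108.060
M5
G0 X178.713 Y82.330
M3 S854
G1 X182.770 Y66.980 F990
G1 X163.837 Y38.013
M5
G0 X0.000 Y0.000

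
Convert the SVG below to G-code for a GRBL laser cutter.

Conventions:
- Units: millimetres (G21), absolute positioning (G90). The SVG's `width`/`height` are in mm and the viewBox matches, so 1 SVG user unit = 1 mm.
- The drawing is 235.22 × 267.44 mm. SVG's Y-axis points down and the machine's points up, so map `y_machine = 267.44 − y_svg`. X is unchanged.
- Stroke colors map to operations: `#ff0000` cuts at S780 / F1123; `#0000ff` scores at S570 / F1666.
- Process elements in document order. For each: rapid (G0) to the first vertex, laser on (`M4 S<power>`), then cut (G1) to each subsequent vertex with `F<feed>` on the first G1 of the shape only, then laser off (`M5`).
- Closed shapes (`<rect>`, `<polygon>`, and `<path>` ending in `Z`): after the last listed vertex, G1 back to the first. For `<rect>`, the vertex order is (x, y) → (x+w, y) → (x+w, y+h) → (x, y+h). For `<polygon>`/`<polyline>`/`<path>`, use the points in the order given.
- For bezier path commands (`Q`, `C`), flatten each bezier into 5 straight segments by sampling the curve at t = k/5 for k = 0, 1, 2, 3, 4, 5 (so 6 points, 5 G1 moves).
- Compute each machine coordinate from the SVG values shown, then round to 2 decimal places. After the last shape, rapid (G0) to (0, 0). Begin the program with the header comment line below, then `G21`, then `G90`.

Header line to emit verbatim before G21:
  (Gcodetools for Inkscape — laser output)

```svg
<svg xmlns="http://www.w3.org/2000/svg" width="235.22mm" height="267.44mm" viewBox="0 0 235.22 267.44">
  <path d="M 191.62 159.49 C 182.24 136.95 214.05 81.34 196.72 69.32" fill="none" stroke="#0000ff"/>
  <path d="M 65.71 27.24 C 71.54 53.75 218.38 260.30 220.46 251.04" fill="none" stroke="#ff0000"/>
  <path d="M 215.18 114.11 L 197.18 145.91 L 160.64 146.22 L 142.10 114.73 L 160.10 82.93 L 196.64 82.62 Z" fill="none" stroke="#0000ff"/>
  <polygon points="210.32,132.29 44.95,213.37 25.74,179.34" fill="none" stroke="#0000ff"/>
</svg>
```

Since the viewBox matches the mm dimensions, user units are millimetres directly. The only transform is the Y-flip y_m = 267.44 − y_svg.

Shape 1 is a cubic bezier drawn with `<path>`. Its stroke #0000ff means score at S570, F1666. After flipping Y the toolpath is (191.62,107.95) → (190.21,124.83) → (194.35,145.97) → (199.71,167.68) → (201.94,186.29) → (196.72,198.12).

Shape 2 is a cubic bezier drawn with `<path>`. Its stroke #ff0000 means cut at S780, F1123. After flipping Y the toolpath is (65.71,240.20) → (83.84,205.86) → (122.10,147.30) → (166.77,83.54) → (204.13,33.57) → (220.46,16.40).

Shape 3 is a regular polygon drawn with `<path>`. Its stroke #0000ff means score at S570, F1666. After flipping Y the toolpath is (215.18,153.33) → (197.18,121.53) → (160.64,121.22) → (142.10,152.71) → (160.10,184.51) → (196.64,184.82) → (215.18,153.33), returning to the start.

Shape 4 is a closed polygon drawn with `<polygon>`. Its stroke #0000ff means score at S570, F1666. After flipping Y the toolpath is (210.32,135.15) → (44.95,54.07) → (25.74,88.10) → (210.32,135.15), returning to the start.

(Gcodetools for Inkscape — laser output)
G21
G90
G0 X191.62 Y107.95
M4 S570
G1 X190.21 Y124.83 F1666
G1 X194.35 Y145.97
G1 X199.71 Y167.68
G1 X201.94 Y186.29
G1 X196.72 Y198.12
M5
G0 X65.71 Y240.20
M4 S780
G1 X83.84 Y205.86 F1123
G1 X122.10 Y147.30
G1 X166.77 Y83.54
G1 X204.13 Y33.57
G1 X220.46 Y16.40
M5
G0 X215.18 Y153.33
M4 S570
G1 X197.18 Y121.53 F1666
G1 X160.64 Y121.22
G1 X142.10 Y152.71
G1 X160.10 Y184.51
G1 X196.64 Y184.82
G1 X215.18 Y153.33
M5
G0 X210.32 Y135.15
M4 S570
G1 X44.95 Y54.07 F1666
G1 X25.74 Y88.10
G1 X210.32 Y135.15
M5
G0 X0.00 Y0.00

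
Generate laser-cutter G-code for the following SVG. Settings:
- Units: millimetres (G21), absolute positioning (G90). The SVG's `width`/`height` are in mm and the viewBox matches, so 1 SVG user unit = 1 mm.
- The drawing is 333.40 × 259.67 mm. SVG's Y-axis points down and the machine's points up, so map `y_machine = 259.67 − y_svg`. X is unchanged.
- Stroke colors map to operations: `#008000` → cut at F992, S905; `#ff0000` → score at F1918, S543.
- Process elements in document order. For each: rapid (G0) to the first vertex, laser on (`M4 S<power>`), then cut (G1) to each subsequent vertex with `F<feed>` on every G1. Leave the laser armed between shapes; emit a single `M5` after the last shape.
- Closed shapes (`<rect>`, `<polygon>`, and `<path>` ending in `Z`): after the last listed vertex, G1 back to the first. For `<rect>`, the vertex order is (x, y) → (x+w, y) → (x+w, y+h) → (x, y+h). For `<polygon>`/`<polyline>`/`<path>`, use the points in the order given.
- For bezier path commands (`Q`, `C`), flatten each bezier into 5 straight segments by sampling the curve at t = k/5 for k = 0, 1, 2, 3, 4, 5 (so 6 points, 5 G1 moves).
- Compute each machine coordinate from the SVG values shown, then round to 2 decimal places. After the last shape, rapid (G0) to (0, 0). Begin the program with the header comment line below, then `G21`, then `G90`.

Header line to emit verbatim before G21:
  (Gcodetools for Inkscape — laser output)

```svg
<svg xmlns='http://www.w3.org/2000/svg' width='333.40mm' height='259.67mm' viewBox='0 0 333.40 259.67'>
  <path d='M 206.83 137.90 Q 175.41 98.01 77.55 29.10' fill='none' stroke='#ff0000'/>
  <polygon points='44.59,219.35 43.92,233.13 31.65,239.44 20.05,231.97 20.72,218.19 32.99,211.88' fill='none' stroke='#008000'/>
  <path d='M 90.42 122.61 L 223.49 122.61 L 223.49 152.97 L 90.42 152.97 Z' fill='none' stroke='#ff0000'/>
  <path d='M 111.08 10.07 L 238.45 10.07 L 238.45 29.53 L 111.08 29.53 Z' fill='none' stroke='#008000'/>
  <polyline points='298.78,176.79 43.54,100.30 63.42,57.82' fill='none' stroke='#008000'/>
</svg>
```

1 u = 1 mm; y_m = 259.67 − y.

[1] `<path>` quadratic bezier, #ff0000→score S543 F1918: (206.83,121.77) → (191.60,138.89) → (171.06,158.33) → (145.21,180.09) → (114.04,204.17) → (77.55,230.57)

[2] `<polygon>` regular polygon, #008000→cut S905 F992: (44.59,40.32) → (43.92,26.54) → (31.65,20.23) → (20.05,27.70) → (20.72,41.48) → (32.99,47.79) → (44.59,40.32) (closed)

[3] `<path>` rectangle, #ff0000→score S543 F1918: (90.42,137.06) → (223.49,137.06) → (223.49,106.70) → (90.42,106.70) → (90.42,137.06) (closed)

[4] `<path>` rectangle, #008000→cut S905 F992: (111.08,249.60) → (238.45,249.60) → (238.45,230.14) → (111.08,230.14) → (111.08,249.60) (closed)

[5] `<polyline>` open polyline, #008000→cut S905 F992: (298.78,82.88) → (43.54,159.37) → (63.42,201.85)

(Gcodetools for Inkscape — laser output)
G21
G90
G0 X206.83 Y121.77
M4 S543
G1 X191.60 Y138.89 F1918
G1 X171.06 Y158.33 F1918
G1 X145.21 Y180.09 F1918
G1 X114.04 Y204.17 F1918
G1 X77.55 Y230.57 F1918
G0 X44.59 Y40.32
M4 S905
G1 X43.92 Y26.54 F992
G1 X31.65 Y20.23 F992
G1 X20.05 Y27.70 F992
G1 X20.72 Y41.48 F992
G1 X32.99 Y47.79 F992
G1 X44.59 Y40.32 F992
G0 X90.42 Y137.06
M4 S543
G1 X223.49 Y137.06 F1918
G1 X223.49 Y106.70 F1918
G1 X90.42 Y106.70 F1918
G1 X90.42 Y137.06 F1918
G0 X111.08 Y249.60
M4 S905
G1 X238.45 Y249.60 F992
G1 X238.45 Y230.14 F992
G1 X111.08 Y230.14 F992
G1 X111.08 Y249.60 F992
G0 X298.78 Y82.88
M4 S905
G1 X43.54 Y159.37 F992
G1 X63.42 Y201.85 F992
M5
G0 X0.00 Y0.00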